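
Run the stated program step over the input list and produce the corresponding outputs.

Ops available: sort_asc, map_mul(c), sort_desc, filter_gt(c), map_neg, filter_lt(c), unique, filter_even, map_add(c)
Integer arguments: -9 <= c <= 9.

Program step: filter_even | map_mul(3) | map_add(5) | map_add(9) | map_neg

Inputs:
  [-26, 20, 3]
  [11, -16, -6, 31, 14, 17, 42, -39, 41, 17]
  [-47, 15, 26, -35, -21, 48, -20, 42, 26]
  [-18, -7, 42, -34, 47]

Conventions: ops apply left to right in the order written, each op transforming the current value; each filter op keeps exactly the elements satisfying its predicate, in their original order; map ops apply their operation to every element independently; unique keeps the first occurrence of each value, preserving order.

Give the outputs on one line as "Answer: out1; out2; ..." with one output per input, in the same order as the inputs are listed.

Execution, op by op:
  [-26, 20, 3] -> [-26, 20] -> [-78, 60] -> [-73, 65] -> [-64, 74] -> [64, -74]
  [11, -16, -6, 31, 14, 17, 42, -39, 41, 17] -> [-16, -6, 14, 42] -> [-48, -18, 42, 126] -> [-43, -13, 47, 131] -> [-34, -4, 56, 140] -> [34, 4, -56, -140]
  [-47, 15, 26, -35, -21, 48, -20, 42, 26] -> [26, 48, -20, 42, 26] -> [78, 144, -60, 126, 78] -> [83, 149, -55, 131, 83] -> [92, 158, -46, 140, 92] -> [-92, -158, 46, -140, -92]
  [-18, -7, 42, -34, 47] -> [-18, 42, -34] -> [-54, 126, -102] -> [-49, 131, -97] -> [-40, 140, -88] -> [40, -140, 88]

[64, -74]; [34, 4, -56, -140]; [-92, -158, 46, -140, -92]; [40, -140, 88]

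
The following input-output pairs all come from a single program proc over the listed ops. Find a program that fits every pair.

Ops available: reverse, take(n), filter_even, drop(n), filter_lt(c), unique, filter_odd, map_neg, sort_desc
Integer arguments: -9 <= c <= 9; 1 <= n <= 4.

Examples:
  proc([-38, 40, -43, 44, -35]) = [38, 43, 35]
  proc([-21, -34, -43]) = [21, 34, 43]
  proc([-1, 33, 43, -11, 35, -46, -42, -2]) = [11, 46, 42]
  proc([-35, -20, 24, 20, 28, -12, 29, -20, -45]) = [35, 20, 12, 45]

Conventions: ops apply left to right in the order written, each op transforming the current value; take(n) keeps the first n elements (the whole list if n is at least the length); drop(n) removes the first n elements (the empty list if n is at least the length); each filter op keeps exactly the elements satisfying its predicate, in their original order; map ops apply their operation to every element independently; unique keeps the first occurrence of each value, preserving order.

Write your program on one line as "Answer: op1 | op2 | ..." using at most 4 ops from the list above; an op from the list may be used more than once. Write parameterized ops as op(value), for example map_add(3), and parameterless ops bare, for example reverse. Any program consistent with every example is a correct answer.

filter_lt(-7) | unique | map_neg

Check, running the answer program on each example:
  [-38, 40, -43, 44, -35] -> [-38, -43, -35] -> [-38, -43, -35] -> [38, 43, 35]
  [-21, -34, -43] -> [-21, -34, -43] -> [-21, -34, -43] -> [21, 34, 43]
  [-1, 33, 43, -11, 35, -46, -42, -2] -> [-11, -46, -42] -> [-11, -46, -42] -> [11, 46, 42]
  [-35, -20, 24, 20, 28, -12, 29, -20, -45] -> [-35, -20, -12, -20, -45] -> [-35, -20, -12, -45] -> [35, 20, 12, 45]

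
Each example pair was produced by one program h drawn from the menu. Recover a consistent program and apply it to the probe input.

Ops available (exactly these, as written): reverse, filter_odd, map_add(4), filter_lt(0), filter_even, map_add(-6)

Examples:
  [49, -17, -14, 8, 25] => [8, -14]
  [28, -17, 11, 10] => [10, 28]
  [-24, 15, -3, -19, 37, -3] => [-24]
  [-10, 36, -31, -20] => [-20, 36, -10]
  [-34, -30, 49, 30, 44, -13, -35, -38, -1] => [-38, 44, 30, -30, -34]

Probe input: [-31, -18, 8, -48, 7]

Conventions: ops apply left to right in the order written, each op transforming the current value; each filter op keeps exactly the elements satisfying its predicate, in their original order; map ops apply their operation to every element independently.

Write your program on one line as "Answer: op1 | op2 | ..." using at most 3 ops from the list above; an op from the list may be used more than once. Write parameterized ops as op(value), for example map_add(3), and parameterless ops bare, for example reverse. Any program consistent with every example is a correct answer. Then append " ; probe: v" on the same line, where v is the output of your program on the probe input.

reverse | filter_even ; probe: [-48, 8, -18]

Check, running the answer program on each example:
  [49, -17, -14, 8, 25] -> [25, 8, -14, -17, 49] -> [8, -14]
  [28, -17, 11, 10] -> [10, 11, -17, 28] -> [10, 28]
  [-24, 15, -3, -19, 37, -3] -> [-3, 37, -19, -3, 15, -24] -> [-24]
  [-10, 36, -31, -20] -> [-20, -31, 36, -10] -> [-20, 36, -10]
  [-34, -30, 49, 30, 44, -13, -35, -38, -1] -> [-1, -38, -35, -13, 44, 30, 49, -30, -34] -> [-38, 44, 30, -30, -34]
  probe: [-31, -18, 8, -48, 7] -> [7, -48, 8, -18, -31] -> [-48, 8, -18]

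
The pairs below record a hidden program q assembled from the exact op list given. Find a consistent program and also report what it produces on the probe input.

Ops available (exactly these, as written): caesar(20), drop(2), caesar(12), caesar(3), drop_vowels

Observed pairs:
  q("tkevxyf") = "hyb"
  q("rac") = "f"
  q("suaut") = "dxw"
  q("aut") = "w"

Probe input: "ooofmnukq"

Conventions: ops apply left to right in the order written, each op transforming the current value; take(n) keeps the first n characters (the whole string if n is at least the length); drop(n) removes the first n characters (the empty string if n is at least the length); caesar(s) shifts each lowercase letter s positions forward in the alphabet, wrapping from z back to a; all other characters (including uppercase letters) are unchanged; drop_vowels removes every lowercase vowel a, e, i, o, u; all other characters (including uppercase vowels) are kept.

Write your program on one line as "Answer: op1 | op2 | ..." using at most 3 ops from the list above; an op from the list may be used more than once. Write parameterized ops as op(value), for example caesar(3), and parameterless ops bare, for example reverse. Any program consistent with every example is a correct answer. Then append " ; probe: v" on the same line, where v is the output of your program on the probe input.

drop(2) | caesar(3) | drop_vowels ; probe: "rpqxnt"

Check, running the answer program on each example:
  "tkevxyf" -> "evxyf" -> "hyabi" -> "hyb"
  "rac" -> "c" -> "f" -> "f"
  "suaut" -> "aut" -> "dxw" -> "dxw"
  "aut" -> "t" -> "w" -> "w"
  probe: "ooofmnukq" -> "ofmnukq" -> "ripqxnt" -> "rpqxnt"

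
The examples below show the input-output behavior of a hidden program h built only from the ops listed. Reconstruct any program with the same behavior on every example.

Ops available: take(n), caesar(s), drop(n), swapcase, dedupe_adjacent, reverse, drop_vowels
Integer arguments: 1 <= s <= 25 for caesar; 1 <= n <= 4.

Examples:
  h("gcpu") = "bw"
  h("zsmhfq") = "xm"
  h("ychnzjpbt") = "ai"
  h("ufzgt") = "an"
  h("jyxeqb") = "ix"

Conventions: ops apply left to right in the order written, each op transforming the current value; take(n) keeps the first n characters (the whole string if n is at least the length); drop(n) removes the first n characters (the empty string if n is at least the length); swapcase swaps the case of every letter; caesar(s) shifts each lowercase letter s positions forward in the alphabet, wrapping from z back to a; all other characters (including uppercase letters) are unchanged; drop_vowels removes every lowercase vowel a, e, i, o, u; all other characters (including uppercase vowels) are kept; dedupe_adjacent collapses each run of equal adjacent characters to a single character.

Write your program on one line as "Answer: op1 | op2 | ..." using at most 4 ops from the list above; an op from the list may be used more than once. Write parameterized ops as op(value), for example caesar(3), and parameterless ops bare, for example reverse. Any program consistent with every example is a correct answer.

drop(2) | caesar(7) | reverse | take(2)

Check, running the answer program on each example:
  "gcpu" -> "pu" -> "wb" -> "bw" -> "bw"
  "zsmhfq" -> "mhfq" -> "tomx" -> "xmot" -> "xm"
  "ychnzjpbt" -> "hnzjpbt" -> "ougqwia" -> "aiwqguo" -> "ai"
  "ufzgt" -> "zgt" -> "gna" -> "ang" -> "an"
  "jyxeqb" -> "xeqb" -> "elxi" -> "ixle" -> "ix"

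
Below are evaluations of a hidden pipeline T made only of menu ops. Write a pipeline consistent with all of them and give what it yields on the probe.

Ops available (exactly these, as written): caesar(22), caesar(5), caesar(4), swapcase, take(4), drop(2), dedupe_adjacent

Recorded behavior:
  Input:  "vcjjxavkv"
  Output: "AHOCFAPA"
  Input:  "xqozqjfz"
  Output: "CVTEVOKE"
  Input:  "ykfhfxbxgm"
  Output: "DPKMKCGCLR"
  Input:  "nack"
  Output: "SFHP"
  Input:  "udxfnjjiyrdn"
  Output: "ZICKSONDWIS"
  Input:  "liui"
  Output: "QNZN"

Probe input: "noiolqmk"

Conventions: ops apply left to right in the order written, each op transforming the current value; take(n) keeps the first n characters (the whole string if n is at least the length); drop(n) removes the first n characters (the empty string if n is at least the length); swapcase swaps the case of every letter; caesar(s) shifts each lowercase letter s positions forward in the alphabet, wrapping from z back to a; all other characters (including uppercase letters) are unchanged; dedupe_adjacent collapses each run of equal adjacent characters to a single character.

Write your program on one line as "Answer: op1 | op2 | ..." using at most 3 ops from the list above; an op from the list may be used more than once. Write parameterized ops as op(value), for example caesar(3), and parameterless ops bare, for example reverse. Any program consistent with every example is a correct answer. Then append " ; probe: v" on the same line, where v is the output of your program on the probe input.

caesar(5) | swapcase | dedupe_adjacent ; probe: "STNTQVRP"

Check, running the answer program on each example:
  "vcjjxavkv" -> "ahoocfapa" -> "AHOOCFAPA" -> "AHOCFAPA"
  "xqozqjfz" -> "cvtevoke" -> "CVTEVOKE" -> "CVTEVOKE"
  "ykfhfxbxgm" -> "dpkmkcgclr" -> "DPKMKCGCLR" -> "DPKMKCGCLR"
  "nack" -> "sfhp" -> "SFHP" -> "SFHP"
  "udxfnjjiyrdn" -> "zicksoondwis" -> "ZICKSOONDWIS" -> "ZICKSONDWIS"
  "liui" -> "qnzn" -> "QNZN" -> "QNZN"
  probe: "noiolqmk" -> "stntqvrp" -> "STNTQVRP" -> "STNTQVRP"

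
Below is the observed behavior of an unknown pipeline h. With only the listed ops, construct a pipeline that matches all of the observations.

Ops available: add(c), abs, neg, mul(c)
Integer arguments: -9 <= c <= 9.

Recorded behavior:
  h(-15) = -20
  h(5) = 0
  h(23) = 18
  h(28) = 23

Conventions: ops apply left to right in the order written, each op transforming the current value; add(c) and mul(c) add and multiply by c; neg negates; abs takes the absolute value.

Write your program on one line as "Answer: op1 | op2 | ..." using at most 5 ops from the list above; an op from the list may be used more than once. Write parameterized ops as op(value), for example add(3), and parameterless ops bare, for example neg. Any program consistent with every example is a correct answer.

neg | add(-2) | add(7) | neg

Check, running the answer program on each example:
  -15 -> 15 -> 13 -> 20 -> -20
  5 -> -5 -> -7 -> 0 -> 0
  23 -> -23 -> -25 -> -18 -> 18
  28 -> -28 -> -30 -> -23 -> 23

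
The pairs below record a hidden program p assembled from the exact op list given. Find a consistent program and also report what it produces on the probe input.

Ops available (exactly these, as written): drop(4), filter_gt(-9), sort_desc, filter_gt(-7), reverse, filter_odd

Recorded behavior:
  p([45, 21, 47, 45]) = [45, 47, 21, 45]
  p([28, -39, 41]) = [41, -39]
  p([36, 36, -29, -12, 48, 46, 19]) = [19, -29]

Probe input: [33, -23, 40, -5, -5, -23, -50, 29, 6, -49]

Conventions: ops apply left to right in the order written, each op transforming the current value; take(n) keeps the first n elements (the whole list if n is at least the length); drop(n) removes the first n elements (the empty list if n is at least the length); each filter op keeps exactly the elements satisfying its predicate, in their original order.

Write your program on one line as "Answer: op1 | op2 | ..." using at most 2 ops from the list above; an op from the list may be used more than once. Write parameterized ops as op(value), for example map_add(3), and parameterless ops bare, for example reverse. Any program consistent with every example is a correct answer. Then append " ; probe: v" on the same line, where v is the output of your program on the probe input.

reverse | filter_odd ; probe: [-49, 29, -23, -5, -5, -23, 33]

Check, running the answer program on each example:
  [45, 21, 47, 45] -> [45, 47, 21, 45] -> [45, 47, 21, 45]
  [28, -39, 41] -> [41, -39, 28] -> [41, -39]
  [36, 36, -29, -12, 48, 46, 19] -> [19, 46, 48, -12, -29, 36, 36] -> [19, -29]
  probe: [33, -23, 40, -5, -5, -23, -50, 29, 6, -49] -> [-49, 6, 29, -50, -23, -5, -5, 40, -23, 33] -> [-49, 29, -23, -5, -5, -23, 33]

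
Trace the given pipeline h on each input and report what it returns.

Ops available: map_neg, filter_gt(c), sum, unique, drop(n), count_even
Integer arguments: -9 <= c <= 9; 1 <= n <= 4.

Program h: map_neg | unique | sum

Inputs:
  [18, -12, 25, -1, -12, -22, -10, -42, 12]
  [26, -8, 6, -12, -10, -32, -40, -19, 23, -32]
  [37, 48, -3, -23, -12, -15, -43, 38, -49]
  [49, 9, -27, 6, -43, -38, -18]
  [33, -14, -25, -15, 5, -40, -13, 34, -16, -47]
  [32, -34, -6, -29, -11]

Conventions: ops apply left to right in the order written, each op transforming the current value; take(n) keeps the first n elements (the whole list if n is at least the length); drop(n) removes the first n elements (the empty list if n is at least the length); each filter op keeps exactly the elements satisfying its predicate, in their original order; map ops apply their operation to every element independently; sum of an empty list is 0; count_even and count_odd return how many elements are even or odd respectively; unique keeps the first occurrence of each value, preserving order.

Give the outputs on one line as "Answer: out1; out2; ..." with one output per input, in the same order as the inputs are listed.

32; 66; 22; 62; 98; 48

Execution, op by op:
  [18, -12, 25, -1, -12, -22, -10, -42, 12] -> [-18, 12, -25, 1, 12, 22, 10, 42, -12] -> [-18, 12, -25, 1, 22, 10, 42, -12] -> 32
  [26, -8, 6, -12, -10, -32, -40, -19, 23, -32] -> [-26, 8, -6, 12, 10, 32, 40, 19, -23, 32] -> [-26, 8, -6, 12, 10, 32, 40, 19, -23] -> 66
  [37, 48, -3, -23, -12, -15, -43, 38, -49] -> [-37, -48, 3, 23, 12, 15, 43, -38, 49] -> [-37, -48, 3, 23, 12, 15, 43, -38, 49] -> 22
  [49, 9, -27, 6, -43, -38, -18] -> [-49, -9, 27, -6, 43, 38, 18] -> [-49, -9, 27, -6, 43, 38, 18] -> 62
  [33, -14, -25, -15, 5, -40, -13, 34, -16, -47] -> [-33, 14, 25, 15, -5, 40, 13, -34, 16, 47] -> [-33, 14, 25, 15, -5, 40, 13, -34, 16, 47] -> 98
  [32, -34, -6, -29, -11] -> [-32, 34, 6, 29, 11] -> [-32, 34, 6, 29, 11] -> 48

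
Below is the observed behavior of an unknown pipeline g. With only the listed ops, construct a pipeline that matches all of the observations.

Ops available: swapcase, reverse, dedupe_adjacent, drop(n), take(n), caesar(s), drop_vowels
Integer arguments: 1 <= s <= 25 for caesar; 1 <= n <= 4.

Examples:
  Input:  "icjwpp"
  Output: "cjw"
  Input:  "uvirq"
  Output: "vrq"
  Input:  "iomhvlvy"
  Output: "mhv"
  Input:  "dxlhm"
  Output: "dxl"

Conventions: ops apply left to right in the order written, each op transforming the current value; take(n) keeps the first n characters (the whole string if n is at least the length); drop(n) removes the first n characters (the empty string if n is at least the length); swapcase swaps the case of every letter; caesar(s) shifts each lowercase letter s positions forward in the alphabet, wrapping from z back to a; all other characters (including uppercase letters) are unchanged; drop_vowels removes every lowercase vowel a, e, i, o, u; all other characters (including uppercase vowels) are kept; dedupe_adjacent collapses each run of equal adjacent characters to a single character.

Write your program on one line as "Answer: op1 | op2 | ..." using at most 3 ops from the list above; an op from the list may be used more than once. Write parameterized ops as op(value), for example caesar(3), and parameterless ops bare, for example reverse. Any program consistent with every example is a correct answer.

drop_vowels | take(3)

Check, running the answer program on each example:
  "icjwpp" -> "cjwpp" -> "cjw"
  "uvirq" -> "vrq" -> "vrq"
  "iomhvlvy" -> "mhvlvy" -> "mhv"
  "dxlhm" -> "dxlhm" -> "dxl"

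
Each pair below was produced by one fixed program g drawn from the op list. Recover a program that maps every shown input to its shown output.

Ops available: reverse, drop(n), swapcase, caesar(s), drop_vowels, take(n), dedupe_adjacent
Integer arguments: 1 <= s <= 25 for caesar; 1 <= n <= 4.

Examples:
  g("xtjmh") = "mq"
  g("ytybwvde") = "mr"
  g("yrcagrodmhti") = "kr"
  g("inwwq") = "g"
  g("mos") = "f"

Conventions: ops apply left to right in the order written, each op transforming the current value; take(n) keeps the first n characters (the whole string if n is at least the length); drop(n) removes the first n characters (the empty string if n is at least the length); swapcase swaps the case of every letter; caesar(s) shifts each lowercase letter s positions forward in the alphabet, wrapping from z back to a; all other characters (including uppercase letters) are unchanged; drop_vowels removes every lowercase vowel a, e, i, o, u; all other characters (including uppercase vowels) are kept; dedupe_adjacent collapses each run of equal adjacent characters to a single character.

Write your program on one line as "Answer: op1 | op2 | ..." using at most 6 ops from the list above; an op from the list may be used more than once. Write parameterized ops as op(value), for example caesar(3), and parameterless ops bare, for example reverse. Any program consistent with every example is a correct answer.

take(2) | drop_vowels | caesar(22) | caesar(23) | reverse

Check, running the answer program on each example:
  "xtjmh" -> "xt" -> "xt" -> "tp" -> "qm" -> "mq"
  "ytybwvde" -> "yt" -> "yt" -> "up" -> "rm" -> "mr"
  "yrcagrodmhti" -> "yr" -> "yr" -> "un" -> "rk" -> "kr"
  "inwwq" -> "in" -> "n" -> "j" -> "g" -> "g"
  "mos" -> "mo" -> "m" -> "i" -> "f" -> "f"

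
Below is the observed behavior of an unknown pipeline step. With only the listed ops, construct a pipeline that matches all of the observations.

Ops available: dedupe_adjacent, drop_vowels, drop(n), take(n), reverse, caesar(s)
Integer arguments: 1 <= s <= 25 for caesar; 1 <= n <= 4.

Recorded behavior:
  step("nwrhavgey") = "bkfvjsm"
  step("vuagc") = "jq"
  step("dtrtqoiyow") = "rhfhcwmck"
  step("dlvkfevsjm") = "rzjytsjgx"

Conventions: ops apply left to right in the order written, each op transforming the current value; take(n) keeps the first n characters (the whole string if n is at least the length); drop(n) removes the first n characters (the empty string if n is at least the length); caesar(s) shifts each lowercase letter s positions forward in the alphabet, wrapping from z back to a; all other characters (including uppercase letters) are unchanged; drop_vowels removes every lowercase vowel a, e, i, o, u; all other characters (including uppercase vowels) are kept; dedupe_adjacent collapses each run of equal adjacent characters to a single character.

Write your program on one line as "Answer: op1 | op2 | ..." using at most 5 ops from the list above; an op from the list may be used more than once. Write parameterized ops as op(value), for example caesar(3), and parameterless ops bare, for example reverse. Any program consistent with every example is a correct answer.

caesar(6) | reverse | caesar(8) | drop_vowels | reverse

Check, running the answer program on each example:
  "nwrhavgey" -> "tcxngbmke" -> "ekmbgnxct" -> "msujovfkb" -> "msjvfkb" -> "bkfvjsm"
  "vuagc" -> "bagmi" -> "imgab" -> "quoij" -> "qj" -> "jq"
  "dtrtqoiyow" -> "jzxzwuoeuc" -> "cueouwzxzj" -> "kcmwcehfhr" -> "kcmwchfhr" -> "rhfhcwmck"
  "dlvkfevsjm" -> "jrbqlkbyps" -> "spybklqbrj" -> "axgjstyjzr" -> "xgjstyjzr" -> "rzjytsjgx"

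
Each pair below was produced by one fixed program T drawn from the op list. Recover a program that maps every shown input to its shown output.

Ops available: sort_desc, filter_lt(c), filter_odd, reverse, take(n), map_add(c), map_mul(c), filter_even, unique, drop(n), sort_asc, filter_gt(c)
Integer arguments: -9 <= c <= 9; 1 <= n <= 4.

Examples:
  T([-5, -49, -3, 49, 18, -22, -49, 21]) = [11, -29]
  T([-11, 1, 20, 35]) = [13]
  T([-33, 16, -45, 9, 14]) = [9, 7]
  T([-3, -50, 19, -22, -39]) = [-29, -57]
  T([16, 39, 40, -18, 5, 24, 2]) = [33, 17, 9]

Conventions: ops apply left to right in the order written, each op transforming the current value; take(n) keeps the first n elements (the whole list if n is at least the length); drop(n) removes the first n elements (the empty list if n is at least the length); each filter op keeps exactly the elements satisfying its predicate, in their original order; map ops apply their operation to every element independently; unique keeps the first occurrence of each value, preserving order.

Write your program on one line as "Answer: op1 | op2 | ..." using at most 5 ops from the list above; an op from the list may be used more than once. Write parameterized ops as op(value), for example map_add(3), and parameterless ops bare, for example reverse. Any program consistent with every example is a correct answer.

reverse | filter_even | sort_desc | map_add(-7) | take(3)

Check, running the answer program on each example:
  [-5, -49, -3, 49, 18, -22, -49, 21] -> [21, -49, -22, 18, 49, -3, -49, -5] -> [-22, 18] -> [18, -22] -> [11, -29] -> [11, -29]
  [-11, 1, 20, 35] -> [35, 20, 1, -11] -> [20] -> [20] -> [13] -> [13]
  [-33, 16, -45, 9, 14] -> [14, 9, -45, 16, -33] -> [14, 16] -> [16, 14] -> [9, 7] -> [9, 7]
  [-3, -50, 19, -22, -39] -> [-39, -22, 19, -50, -3] -> [-22, -50] -> [-22, -50] -> [-29, -57] -> [-29, -57]
  [16, 39, 40, -18, 5, 24, 2] -> [2, 24, 5, -18, 40, 39, 16] -> [2, 24, -18, 40, 16] -> [40, 24, 16, 2, -18] -> [33, 17, 9, -5, -25] -> [33, 17, 9]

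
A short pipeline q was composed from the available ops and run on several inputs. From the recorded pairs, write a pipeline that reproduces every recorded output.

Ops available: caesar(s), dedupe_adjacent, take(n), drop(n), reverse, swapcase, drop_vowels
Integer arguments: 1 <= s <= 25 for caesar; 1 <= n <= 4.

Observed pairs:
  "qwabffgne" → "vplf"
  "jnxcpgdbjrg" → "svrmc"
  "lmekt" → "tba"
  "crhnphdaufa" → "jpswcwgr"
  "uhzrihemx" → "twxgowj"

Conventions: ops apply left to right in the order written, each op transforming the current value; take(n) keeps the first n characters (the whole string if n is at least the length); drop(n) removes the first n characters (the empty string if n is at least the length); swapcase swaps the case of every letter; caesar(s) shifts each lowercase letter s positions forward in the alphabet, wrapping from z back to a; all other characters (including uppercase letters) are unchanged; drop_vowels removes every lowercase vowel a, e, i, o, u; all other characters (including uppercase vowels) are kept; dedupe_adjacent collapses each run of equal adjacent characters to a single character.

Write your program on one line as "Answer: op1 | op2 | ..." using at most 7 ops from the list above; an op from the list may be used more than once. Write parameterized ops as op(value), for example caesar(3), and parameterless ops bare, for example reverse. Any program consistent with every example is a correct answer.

caesar(25) | dedupe_adjacent | reverse | drop(2) | drop_vowels | caesar(16)

Check, running the answer program on each example:
  "qwabffgne" -> "pvzaeefmd" -> "pvzaefmd" -> "dmfeazvp" -> "feazvp" -> "fzvp" -> "vplf"
  "jnxcpgdbjrg" -> "imwbofcaiqf" -> "imwbofcaiqf" -> "fqiacfobwmi" -> "iacfobwmi" -> "cfbwm" -> "svrmc"
  "lmekt" -> "kldjs" -> "kldjs" -> "sjdlk" -> "dlk" -> "dlk" -> "tba"
  "crhnphdaufa" -> "bqgmogcztez" -> "bqgmogcztez" -> "zetzcgomgqb" -> "tzcgomgqb" -> "tzcgmgqb" -> "jpswcwgr"
  "uhzrihemx" -> "tgyqhgdlw" -> "tgyqhgdlw" -> "wldghqygt" -> "dghqygt" -> "dghqygt" -> "twxgowj"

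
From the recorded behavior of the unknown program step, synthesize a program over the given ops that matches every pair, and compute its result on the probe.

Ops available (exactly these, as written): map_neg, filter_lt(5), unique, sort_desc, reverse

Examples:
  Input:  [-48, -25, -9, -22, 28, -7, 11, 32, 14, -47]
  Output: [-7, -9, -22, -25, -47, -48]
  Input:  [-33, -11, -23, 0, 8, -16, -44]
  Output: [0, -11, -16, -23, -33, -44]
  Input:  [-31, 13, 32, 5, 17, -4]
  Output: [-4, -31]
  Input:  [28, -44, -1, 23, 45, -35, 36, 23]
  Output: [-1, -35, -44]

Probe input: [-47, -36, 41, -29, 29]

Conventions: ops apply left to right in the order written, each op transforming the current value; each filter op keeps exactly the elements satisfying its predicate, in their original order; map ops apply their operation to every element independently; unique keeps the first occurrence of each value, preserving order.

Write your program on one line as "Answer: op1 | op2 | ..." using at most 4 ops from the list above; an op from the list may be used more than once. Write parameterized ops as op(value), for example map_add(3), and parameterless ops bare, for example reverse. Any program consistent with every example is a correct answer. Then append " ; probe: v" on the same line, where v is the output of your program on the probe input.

sort_desc | unique | filter_lt(5) ; probe: [-29, -36, -47]

Check, running the answer program on each example:
  [-48, -25, -9, -22, 28, -7, 11, 32, 14, -47] -> [32, 28, 14, 11, -7, -9, -22, -25, -47, -48] -> [32, 28, 14, 11, -7, -9, -22, -25, -47, -48] -> [-7, -9, -22, -25, -47, -48]
  [-33, -11, -23, 0, 8, -16, -44] -> [8, 0, -11, -16, -23, -33, -44] -> [8, 0, -11, -16, -23, -33, -44] -> [0, -11, -16, -23, -33, -44]
  [-31, 13, 32, 5, 17, -4] -> [32, 17, 13, 5, -4, -31] -> [32, 17, 13, 5, -4, -31] -> [-4, -31]
  [28, -44, -1, 23, 45, -35, 36, 23] -> [45, 36, 28, 23, 23, -1, -35, -44] -> [45, 36, 28, 23, -1, -35, -44] -> [-1, -35, -44]
  probe: [-47, -36, 41, -29, 29] -> [41, 29, -29, -36, -47] -> [41, 29, -29, -36, -47] -> [-29, -36, -47]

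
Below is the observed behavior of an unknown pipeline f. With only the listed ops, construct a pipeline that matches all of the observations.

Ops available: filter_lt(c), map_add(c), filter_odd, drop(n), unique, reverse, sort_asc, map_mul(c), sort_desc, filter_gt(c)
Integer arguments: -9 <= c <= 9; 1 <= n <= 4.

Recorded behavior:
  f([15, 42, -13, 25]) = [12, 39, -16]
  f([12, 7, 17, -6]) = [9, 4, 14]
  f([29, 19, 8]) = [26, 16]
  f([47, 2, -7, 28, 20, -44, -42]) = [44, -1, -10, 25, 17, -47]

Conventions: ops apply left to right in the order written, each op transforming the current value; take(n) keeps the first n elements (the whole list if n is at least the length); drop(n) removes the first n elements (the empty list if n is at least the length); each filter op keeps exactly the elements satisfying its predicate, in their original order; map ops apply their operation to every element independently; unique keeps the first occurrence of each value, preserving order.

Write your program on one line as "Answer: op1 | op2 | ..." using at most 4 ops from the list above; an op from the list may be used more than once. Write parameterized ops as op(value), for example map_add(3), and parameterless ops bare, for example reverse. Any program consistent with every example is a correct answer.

reverse | drop(1) | map_add(-3) | reverse

Check, running the answer program on each example:
  [15, 42, -13, 25] -> [25, -13, 42, 15] -> [-13, 42, 15] -> [-16, 39, 12] -> [12, 39, -16]
  [12, 7, 17, -6] -> [-6, 17, 7, 12] -> [17, 7, 12] -> [14, 4, 9] -> [9, 4, 14]
  [29, 19, 8] -> [8, 19, 29] -> [19, 29] -> [16, 26] -> [26, 16]
  [47, 2, -7, 28, 20, -44, -42] -> [-42, -44, 20, 28, -7, 2, 47] -> [-44, 20, 28, -7, 2, 47] -> [-47, 17, 25, -10, -1, 44] -> [44, -1, -10, 25, 17, -47]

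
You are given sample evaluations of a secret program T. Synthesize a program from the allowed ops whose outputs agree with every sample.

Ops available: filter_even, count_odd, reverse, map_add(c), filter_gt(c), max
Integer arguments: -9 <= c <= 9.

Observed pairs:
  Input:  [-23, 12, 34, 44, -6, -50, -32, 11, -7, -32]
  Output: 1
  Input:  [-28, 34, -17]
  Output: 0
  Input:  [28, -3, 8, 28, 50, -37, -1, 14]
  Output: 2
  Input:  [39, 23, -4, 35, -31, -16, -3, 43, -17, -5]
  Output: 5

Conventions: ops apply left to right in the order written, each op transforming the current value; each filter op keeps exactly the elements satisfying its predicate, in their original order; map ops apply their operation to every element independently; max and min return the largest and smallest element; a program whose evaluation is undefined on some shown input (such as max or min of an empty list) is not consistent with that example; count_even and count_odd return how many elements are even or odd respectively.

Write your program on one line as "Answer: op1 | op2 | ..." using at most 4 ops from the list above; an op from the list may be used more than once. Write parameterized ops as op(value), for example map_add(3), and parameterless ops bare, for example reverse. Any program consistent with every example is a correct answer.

reverse | filter_gt(-5) | count_odd

Check, running the answer program on each example:
  [-23, 12, 34, 44, -6, -50, -32, 11, -7, -32] -> [-32, -7, 11, -32, -50, -6, 44, 34, 12, -23] -> [11, 44, 34, 12] -> 1
  [-28, 34, -17] -> [-17, 34, -28] -> [34] -> 0
  [28, -3, 8, 28, 50, -37, -1, 14] -> [14, -1, -37, 50, 28, 8, -3, 28] -> [14, -1, 50, 28, 8, -3, 28] -> 2
  [39, 23, -4, 35, -31, -16, -3, 43, -17, -5] -> [-5, -17, 43, -3, -16, -31, 35, -4, 23, 39] -> [43, -3, 35, -4, 23, 39] -> 5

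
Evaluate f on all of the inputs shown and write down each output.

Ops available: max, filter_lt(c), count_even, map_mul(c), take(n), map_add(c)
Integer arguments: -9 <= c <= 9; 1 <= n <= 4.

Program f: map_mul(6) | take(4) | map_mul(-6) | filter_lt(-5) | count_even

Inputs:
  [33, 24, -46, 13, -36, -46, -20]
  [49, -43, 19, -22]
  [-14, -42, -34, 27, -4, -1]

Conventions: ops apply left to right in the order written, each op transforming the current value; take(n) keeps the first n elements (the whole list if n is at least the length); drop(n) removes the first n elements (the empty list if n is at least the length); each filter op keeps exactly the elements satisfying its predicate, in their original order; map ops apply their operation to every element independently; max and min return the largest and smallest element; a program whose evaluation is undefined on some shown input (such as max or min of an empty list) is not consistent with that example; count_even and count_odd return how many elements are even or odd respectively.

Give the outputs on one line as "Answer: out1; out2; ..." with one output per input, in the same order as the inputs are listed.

3; 2; 1

Execution, op by op:
  [33, 24, -46, 13, -36, -46, -20] -> [198, 144, -276, 78, -216, -276, -120] -> [198, 144, -276, 78] -> [-1188, -864, 1656, -468] -> [-1188, -864, -468] -> 3
  [49, -43, 19, -22] -> [294, -258, 114, -132] -> [294, -258, 114, -132] -> [-1764, 1548, -684, 792] -> [-1764, -684] -> 2
  [-14, -42, -34, 27, -4, -1] -> [-84, -252, -204, 162, -24, -6] -> [-84, -252, -204, 162] -> [504, 1512, 1224, -972] -> [-972] -> 1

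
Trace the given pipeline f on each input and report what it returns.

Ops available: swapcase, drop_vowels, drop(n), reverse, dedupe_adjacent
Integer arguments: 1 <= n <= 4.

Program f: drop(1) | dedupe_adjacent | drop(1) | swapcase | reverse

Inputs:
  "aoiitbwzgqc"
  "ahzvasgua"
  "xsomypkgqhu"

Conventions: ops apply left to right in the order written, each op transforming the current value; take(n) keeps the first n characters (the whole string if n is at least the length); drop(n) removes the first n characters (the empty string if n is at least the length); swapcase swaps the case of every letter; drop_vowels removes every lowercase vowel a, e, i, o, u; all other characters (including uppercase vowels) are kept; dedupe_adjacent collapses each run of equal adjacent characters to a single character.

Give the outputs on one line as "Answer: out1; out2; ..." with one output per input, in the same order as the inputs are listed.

"CQGZWBTI"; "AUGSAVZ"; "UHQGKPYMO"

Execution, op by op:
  "aoiitbwzgqc" -> "oiitbwzgqc" -> "oitbwzgqc" -> "itbwzgqc" -> "ITBWZGQC" -> "CQGZWBTI"
  "ahzvasgua" -> "hzvasgua" -> "hzvasgua" -> "zvasgua" -> "ZVASGUA" -> "AUGSAVZ"
  "xsomypkgqhu" -> "somypkgqhu" -> "somypkgqhu" -> "omypkgqhu" -> "OMYPKGQHU" -> "UHQGKPYMO"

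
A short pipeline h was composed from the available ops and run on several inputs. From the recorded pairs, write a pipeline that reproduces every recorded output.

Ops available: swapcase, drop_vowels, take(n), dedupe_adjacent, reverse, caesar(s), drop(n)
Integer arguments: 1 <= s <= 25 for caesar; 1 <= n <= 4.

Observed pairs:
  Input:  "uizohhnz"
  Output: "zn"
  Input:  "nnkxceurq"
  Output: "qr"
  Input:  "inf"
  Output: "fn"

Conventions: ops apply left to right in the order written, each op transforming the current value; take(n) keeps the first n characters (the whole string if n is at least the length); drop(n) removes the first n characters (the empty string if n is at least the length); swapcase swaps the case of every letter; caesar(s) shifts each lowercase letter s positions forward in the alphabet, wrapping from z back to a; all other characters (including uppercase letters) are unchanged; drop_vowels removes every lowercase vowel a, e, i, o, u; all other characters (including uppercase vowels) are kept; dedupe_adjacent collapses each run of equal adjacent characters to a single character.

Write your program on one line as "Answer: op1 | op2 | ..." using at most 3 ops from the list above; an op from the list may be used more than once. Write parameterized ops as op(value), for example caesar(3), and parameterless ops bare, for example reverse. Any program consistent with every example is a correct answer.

reverse | take(3) | take(2)

Check, running the answer program on each example:
  "uizohhnz" -> "znhhoziu" -> "znh" -> "zn"
  "nnkxceurq" -> "qruecxknn" -> "qru" -> "qr"
  "inf" -> "fni" -> "fni" -> "fn"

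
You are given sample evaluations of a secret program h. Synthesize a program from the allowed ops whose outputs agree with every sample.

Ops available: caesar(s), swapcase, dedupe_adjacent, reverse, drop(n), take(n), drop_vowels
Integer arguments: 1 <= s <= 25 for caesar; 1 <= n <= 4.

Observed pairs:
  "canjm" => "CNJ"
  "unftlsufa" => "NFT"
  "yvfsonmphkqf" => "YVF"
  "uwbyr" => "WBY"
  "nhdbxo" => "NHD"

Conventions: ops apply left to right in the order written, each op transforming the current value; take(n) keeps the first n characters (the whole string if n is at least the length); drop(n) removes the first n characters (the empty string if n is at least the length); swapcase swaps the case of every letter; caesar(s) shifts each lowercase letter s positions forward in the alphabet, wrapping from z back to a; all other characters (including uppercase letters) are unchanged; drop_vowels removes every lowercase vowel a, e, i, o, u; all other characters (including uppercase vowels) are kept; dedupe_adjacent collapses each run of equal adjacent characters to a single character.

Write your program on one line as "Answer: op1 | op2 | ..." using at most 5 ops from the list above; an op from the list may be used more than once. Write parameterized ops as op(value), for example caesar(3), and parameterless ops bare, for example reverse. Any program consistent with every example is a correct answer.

take(4) | drop_vowels | swapcase | take(3)

Check, running the answer program on each example:
  "canjm" -> "canj" -> "cnj" -> "CNJ" -> "CNJ"
  "unftlsufa" -> "unft" -> "nft" -> "NFT" -> "NFT"
  "yvfsonmphkqf" -> "yvfs" -> "yvfs" -> "YVFS" -> "YVF"
  "uwbyr" -> "uwby" -> "wby" -> "WBY" -> "WBY"
  "nhdbxo" -> "nhdb" -> "nhdb" -> "NHDB" -> "NHD"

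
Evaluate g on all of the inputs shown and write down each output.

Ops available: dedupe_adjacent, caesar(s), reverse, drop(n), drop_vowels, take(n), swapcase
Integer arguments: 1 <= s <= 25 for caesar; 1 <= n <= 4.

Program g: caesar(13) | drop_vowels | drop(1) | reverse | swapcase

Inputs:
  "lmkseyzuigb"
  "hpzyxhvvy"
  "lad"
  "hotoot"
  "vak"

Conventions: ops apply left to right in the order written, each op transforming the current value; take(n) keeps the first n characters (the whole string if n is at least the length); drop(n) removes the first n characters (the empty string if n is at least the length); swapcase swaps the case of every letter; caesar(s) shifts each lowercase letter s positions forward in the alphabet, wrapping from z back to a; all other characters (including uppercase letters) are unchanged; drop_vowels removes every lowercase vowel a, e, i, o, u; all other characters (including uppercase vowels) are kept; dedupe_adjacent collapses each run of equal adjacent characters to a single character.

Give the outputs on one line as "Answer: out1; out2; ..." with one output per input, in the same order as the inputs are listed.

Execution, op by op:
  "lmkseyzuigb" -> "yzxfrlmhvto" -> "yzxfrlmhvt" -> "zxfrlmhvt" -> "tvhmlrfxz" -> "TVHMLRFXZ"
  "hpzyxhvvy" -> "ucmlkuiil" -> "cmlkl" -> "mlkl" -> "lklm" -> "LKLM"
  "lad" -> "ynq" -> "ynq" -> "nq" -> "qn" -> "QN"
  "hotoot" -> "ubgbbg" -> "bgbbg" -> "gbbg" -> "gbbg" -> "GBBG"
  "vak" -> "inx" -> "nx" -> "x" -> "x" -> "X"

"TVHMLRFXZ"; "LKLM"; "QN"; "GBBG"; "X"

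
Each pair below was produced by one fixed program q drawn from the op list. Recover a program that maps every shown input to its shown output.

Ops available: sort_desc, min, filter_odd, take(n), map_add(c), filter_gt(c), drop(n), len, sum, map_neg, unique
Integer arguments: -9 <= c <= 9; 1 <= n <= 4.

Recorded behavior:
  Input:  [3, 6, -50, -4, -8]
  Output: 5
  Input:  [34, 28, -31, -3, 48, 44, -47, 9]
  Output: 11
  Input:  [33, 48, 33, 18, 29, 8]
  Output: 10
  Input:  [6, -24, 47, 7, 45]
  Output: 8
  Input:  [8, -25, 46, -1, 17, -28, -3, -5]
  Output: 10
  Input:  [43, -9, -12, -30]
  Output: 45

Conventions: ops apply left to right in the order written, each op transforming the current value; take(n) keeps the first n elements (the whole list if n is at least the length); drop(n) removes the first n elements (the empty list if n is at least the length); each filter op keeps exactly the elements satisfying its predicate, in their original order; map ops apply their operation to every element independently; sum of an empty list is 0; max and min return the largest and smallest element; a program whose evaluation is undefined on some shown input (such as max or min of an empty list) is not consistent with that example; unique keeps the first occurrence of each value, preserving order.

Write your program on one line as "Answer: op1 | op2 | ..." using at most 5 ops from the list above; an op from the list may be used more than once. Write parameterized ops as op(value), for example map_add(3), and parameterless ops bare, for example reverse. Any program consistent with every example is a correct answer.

filter_gt(1) | sort_desc | map_add(2) | min

Check, running the answer program on each example:
  [3, 6, -50, -4, -8] -> [3, 6] -> [6, 3] -> [8, 5] -> 5
  [34, 28, -31, -3, 48, 44, -47, 9] -> [34, 28, 48, 44, 9] -> [48, 44, 34, 28, 9] -> [50, 46, 36, 30, 11] -> 11
  [33, 48, 33, 18, 29, 8] -> [33, 48, 33, 18, 29, 8] -> [48, 33, 33, 29, 18, 8] -> [50, 35, 35, 31, 20, 10] -> 10
  [6, -24, 47, 7, 45] -> [6, 47, 7, 45] -> [47, 45, 7, 6] -> [49, 47, 9, 8] -> 8
  [8, -25, 46, -1, 17, -28, -3, -5] -> [8, 46, 17] -> [46, 17, 8] -> [48, 19, 10] -> 10
  [43, -9, -12, -30] -> [43] -> [43] -> [45] -> 45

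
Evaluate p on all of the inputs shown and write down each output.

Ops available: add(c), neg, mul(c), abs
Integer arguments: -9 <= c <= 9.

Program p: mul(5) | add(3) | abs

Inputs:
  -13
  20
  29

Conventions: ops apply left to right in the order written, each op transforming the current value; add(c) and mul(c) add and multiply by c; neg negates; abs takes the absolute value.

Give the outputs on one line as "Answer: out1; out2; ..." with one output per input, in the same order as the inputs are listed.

62; 103; 148

Execution, op by op:
  -13 -> -65 -> -62 -> 62
  20 -> 100 -> 103 -> 103
  29 -> 145 -> 148 -> 148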